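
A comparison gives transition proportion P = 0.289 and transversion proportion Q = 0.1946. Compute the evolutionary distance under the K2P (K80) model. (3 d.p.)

0.864

Under the Kimura two-parameter model, d = −½ ln(1 − 2P − Q) − ¼ ln(1 − 2Q).
1 − 2P − Q = 0.2274, giving −½ ln(0.2274) = 0.740522.
1 − 2Q = 0.6108, giving −¼ ln(0.6108) = 0.123246.
d = 0.740522 + 0.123246 = 0.863768.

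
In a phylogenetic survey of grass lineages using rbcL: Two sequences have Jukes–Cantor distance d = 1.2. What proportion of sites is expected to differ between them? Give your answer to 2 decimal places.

0.60

p = (3/4)(1 − e^(−4d/3)) = 0.75 × (1 − e^(-1.6)) = 0.75 × (1 − 0.201897) = 0.598577.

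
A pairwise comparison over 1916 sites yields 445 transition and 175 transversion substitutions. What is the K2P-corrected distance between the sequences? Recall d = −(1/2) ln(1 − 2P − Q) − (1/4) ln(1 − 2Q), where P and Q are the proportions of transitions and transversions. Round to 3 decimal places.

0.456

P = 445/1916 ≈ 0.232255 and Q = 175/1916 ≈ 0.091336.
Under the Kimura two-parameter model, d = −½ ln(1 − 2P − Q) − ¼ ln(1 − 2Q).
1 − 2P − Q = 0.444154, giving −½ ln(0.444154) = 0.405792.
1 − 2Q = 0.817328, giving −¼ ln(0.817328) = 0.050429.
d = 0.405792 + 0.050429 = 0.456221.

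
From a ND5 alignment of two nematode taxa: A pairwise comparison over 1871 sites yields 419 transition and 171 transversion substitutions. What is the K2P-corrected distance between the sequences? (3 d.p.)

P = 419/1871 ≈ 0.223944 and Q = 171/1871 ≈ 0.091395.
Under the Kimura two-parameter model, d = −½ ln(1 − 2P − Q) − ¼ ln(1 − 2Q).
1 − 2P − Q = 0.460717, giving −½ ln(0.460717) = 0.387486.
1 − 2Q = 0.81721, giving −¼ ln(0.81721) = 0.050465.
d = 0.387486 + 0.050465 = 0.437951.

0.438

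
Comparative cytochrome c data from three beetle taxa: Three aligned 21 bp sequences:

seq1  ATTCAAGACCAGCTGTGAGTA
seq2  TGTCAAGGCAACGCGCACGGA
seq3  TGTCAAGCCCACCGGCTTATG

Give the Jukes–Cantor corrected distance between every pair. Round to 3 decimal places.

d(seq1,seq2) = 0.899, d(seq1,seq3) = 0.756, d(seq2,seq3) = 0.635

seq1–seq2: 11/21 sites differ → p ≈ 0.52381, d = −0.75 ln(1 − 0.698413) = 0.899023 ≈ 0.899.
seq1–seq3: 10/21 sites differ → p ≈ 0.47619, d = −0.75 ln(1 − 0.63492) = 0.755729 ≈ 0.756.
seq2–seq3: 9/21 sites differ → p ≈ 0.428571, d = −0.75 ln(1 − 0.571428) = 0.635472 ≈ 0.635.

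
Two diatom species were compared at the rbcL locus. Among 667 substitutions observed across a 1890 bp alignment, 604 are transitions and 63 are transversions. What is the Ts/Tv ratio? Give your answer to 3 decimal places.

R = 604/63 = 9.587301… ≈ 9.587 (to 3 d.p.).

9.587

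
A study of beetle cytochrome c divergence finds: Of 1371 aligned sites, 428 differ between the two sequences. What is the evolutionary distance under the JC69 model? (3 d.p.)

0.404

p = 428/1371 ≈ 0.312181.
d = −(3/4) ln(1 − 4p/3) = −0.75 ln(1 − 0.416241) = −0.75 ln(0.583759)
  = −0.75 × (-0.538267) = 0.403700 substitutions/site.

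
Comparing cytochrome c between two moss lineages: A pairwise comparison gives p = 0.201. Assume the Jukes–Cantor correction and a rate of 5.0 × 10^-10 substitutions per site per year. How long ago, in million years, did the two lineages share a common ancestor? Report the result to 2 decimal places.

d = −(3/4) ln(1 − 4p/3) = −0.75 ln(1 − 0.268) = −0.75 ln(0.732)
  = −0.75 × (-0.311975) = 0.233981 substitutions/site.
Under a molecular clock d = 2μt, so t = d/(2μ) = 0.233981 / (2 × 5.0 × 10^-10) = 233.98 million years.

233.98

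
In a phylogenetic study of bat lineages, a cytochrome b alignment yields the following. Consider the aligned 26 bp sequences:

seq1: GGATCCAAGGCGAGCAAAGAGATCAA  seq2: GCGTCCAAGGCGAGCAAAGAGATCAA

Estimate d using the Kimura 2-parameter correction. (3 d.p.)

0.081

Of 26 sites, 1 differences are transitions and 1 are transversions, so P = 1/26 ≈ 0.038462 and Q = 1/26 ≈ 0.038462.
Under the Kimura two-parameter model, d = −½ ln(1 − 2P − Q) − ¼ ln(1 − 2Q).
1 − 2P − Q = 0.884614, giving −½ ln(0.884614) = 0.061302.
1 − 2Q = 0.923076, giving −¼ ln(0.923076) = 0.020011.
d = 0.061302 + 0.020011 = 0.081313.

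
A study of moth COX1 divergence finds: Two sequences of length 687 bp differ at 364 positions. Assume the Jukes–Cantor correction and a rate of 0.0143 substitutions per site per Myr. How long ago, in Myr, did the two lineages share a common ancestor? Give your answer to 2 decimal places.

p = 364/687 ≈ 0.52984.
d = −(3/4) ln(1 − 4p/3) = −0.75 ln(1 − 0.706453) = −0.75 ln(0.293547)
  = −0.75 × (-1.225718) = 0.919289 substitutions/site.
Under a molecular clock d = 2μt, so t = d/(2μ) = 0.919289 / (2 × 0.0143) = 32.14 Myr.

32.14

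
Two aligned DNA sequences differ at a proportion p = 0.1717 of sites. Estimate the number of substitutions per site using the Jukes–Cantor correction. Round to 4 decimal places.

d = −(3/4) ln(1 − 4p/3) = −0.75 ln(1 − 0.228933) = −0.75 ln(0.771067)
  = −0.75 × (-0.259980) = 0.194985 substitutions/site.

0.1950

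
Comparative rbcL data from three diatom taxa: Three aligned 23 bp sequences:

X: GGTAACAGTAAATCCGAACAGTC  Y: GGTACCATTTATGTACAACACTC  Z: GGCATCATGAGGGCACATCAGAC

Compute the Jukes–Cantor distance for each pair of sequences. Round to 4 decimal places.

d(X,Y) = 0.5532, d(X,Z) = 0.7614, d(Y,Z) = 0.6501

X–Y: 9/23 sites differ → p ≈ 0.391304, d = −0.75 ln(1 − 0.521739) = 0.553199 ≈ 0.5532.
X–Z: 11/23 sites differ → p ≈ 0.478261, d = −0.75 ln(1 − 0.637681) = 0.761423 ≈ 0.7614.
Y–Z: 10/23 sites differ → p ≈ 0.434783, d = −0.75 ln(1 − 0.579711) = 0.650110 ≈ 0.6501.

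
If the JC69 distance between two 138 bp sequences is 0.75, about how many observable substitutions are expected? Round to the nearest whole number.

Invert JC69: p = (3/4)(1 − e^(−4d/3)) = 0.75 × (1 − e^(-1)) = 0.75 × (1 − 0.367879) = 0.474091.
Expected differing sites = pL ≈ 0.474091 × 138 = 65.424558 ≈ 65.

65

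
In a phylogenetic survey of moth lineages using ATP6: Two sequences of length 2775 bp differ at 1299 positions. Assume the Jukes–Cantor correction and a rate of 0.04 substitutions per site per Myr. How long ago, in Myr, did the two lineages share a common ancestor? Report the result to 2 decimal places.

p = 1299/2775 ≈ 0.468108.
d = −(3/4) ln(1 − 4p/3) = −0.75 ln(1 − 0.624144) = −0.75 ln(0.375856)
  = −0.75 × (-0.978549) = 0.733912 substitutions/site.
Under a molecular clock d = 2μt, so t = d/(2μ) = 0.733912 / (2 × 0.04) = 9.17 Myr.

9.17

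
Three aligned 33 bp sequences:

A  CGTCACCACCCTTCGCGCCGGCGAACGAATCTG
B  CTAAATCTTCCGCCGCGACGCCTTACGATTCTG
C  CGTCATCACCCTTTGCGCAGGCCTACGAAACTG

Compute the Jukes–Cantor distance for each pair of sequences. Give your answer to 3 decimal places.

A–B: 13/33 sites differ → p ≈ 0.393939, d = −0.75 ln(1 − 0.525252) = 0.558728 ≈ 0.559.
A–C: 6/33 sites differ → p ≈ 0.181818, d = −0.75 ln(1 − 0.242424) = 0.208224 ≈ 0.208.
B–C: 14/33 sites differ → p ≈ 0.424242, d = −0.75 ln(1 − 0.565656) = 0.625439 ≈ 0.625.

d(A,B) = 0.559, d(A,C) = 0.208, d(B,C) = 0.625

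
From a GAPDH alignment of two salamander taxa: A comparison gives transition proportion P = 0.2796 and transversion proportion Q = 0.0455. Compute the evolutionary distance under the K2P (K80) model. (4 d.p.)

0.4879

Under the Kimura two-parameter model, d = −½ ln(1 − 2P − Q) − ¼ ln(1 − 2Q).
1 − 2P − Q = 0.3953, giving −½ ln(0.3953) = 0.464055.
1 − 2Q = 0.909, giving −¼ ln(0.909) = 0.023853.
d = 0.464055 + 0.023853 = 0.487908.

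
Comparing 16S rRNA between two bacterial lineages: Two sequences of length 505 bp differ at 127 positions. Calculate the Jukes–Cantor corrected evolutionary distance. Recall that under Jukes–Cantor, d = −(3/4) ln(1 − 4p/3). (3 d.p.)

p = 127/505 ≈ 0.251485.
d = −(3/4) ln(1 − 4p/3) = −0.75 ln(1 − 0.335313) = −0.75 ln(0.664687)
  = −0.75 × (-0.408439) = 0.306329 substitutions/site.

0.306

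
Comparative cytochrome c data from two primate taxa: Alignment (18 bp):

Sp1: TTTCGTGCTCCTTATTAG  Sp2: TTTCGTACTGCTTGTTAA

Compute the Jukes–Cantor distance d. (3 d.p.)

The sequences differ at 4 of 18 sites (7, 10, 14, 18), so p = 4/18 ≈ 0.222222.
d = −(3/4) ln(1 − 4p/3) = −0.75 ln(1 − 0.296296) = −0.75 ln(0.703704)
  = −0.75 × (-0.351397) = 0.263548 substitutions/site.

0.264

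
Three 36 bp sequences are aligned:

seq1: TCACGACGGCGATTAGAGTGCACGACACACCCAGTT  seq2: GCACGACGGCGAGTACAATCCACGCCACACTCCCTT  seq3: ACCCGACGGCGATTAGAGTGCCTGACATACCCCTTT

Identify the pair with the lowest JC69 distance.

seq1–seq2: 9/36 differ, p = 0.250, d = 0.304.
seq1–seq3: 7/36 differ, p = 0.194, d = 0.225.
seq2–seq3: 12/36 differ, p = 0.333, d = 0.441.
The smallest distance is between seq1 and seq3.

seq1 and seq3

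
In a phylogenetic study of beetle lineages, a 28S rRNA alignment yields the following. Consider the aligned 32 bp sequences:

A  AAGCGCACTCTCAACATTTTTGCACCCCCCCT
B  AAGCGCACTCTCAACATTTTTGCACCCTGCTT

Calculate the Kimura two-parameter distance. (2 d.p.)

Of 32 sites, 2 differences are transitions and 1 are transversions, so P = 2/32 = 0.0625 and Q = 1/32 = 0.03125.
Under the Kimura two-parameter model, d = −½ ln(1 − 2P − Q) − ¼ ln(1 − 2Q).
1 − 2P − Q = 0.84375, giving −½ ln(0.84375) = 0.084950.
1 − 2Q = 0.9375, giving −¼ ln(0.9375) = 0.016135.
d = 0.084950 + 0.016135 = 0.101085.

0.10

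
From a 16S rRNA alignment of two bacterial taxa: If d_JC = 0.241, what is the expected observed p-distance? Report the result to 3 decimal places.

0.206

p = (3/4)(1 − e^(−4d/3)) = 0.75 × (1 − e^(-0.321333)) = 0.75 × (1 − 0.725182) = 0.206114.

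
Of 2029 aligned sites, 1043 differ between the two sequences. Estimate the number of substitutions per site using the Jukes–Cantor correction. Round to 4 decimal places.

0.8673

p = 1043/2029 ≈ 0.514046.
d = −(3/4) ln(1 − 4p/3) = −0.75 ln(1 − 0.685395) = −0.75 ln(0.314605)
  = −0.75 × (-1.156437) = 0.867328 substitutions/site.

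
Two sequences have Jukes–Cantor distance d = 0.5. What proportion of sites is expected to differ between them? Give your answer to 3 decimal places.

p = (3/4)(1 − e^(−4d/3)) = 0.75 × (1 − e^(-0.666667)) = 0.75 × (1 − 0.513417) = 0.364937.

0.365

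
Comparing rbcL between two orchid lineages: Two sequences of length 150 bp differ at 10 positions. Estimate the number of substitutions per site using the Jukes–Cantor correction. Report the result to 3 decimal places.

p = 10/150 ≈ 0.066667.
d = −(3/4) ln(1 − 4p/3) = −0.75 ln(1 − 0.088889) = −0.75 ln(0.911111)
  = −0.75 × (-0.093091) = 0.069818 substitutions/site.

0.070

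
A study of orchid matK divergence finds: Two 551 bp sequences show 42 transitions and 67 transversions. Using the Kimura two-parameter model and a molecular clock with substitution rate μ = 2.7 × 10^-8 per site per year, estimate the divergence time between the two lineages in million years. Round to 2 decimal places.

4.26

P = 42/551 ≈ 0.076225 and Q = 67/551 ≈ 0.121597.
Under the Kimura two-parameter model, d = −½ ln(1 − 2P − Q) − ¼ ln(1 − 2Q).
1 − 2P − Q = 0.725953, giving −½ ln(0.725953) = 0.160135.
1 − 2Q = 0.756806, giving −¼ ln(0.756806) = 0.069662.
d = 0.160135 + 0.069662 = 0.229797.
Under a molecular clock d = 2μt, so t = d/(2μ) = 0.229797 / (2 × 2.7 × 10^-8) = 4.26 million years.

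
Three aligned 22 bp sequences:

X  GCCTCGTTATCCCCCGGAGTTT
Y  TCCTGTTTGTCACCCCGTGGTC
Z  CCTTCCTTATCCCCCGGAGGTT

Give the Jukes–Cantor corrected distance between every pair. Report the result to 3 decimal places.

d(X,Y) = 0.591, d(X,Z) = 0.208, d(Y,Z) = 0.591

X–Y: 9/22 sites differ → p ≈ 0.409091, d = −0.75 ln(1 − 0.545455) = 0.591344 ≈ 0.591.
X–Z: 4/22 sites differ → p ≈ 0.181818, d = −0.75 ln(1 − 0.242424) = 0.208224 ≈ 0.208.
Y–Z: 9/22 sites differ → p ≈ 0.409091, d = −0.75 ln(1 − 0.545455) = 0.591344 ≈ 0.591.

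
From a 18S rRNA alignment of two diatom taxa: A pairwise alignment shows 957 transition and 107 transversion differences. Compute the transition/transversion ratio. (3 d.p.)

R = 957/107 = 8.943925… ≈ 8.944 (to 3 d.p.).

8.944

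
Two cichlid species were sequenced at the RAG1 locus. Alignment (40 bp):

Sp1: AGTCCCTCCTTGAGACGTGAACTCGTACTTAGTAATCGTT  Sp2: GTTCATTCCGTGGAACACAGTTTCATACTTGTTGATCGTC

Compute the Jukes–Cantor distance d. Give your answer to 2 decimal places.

0.69

The sequences differ at 18 of 40 sites, so p = 18/40 = 0.45.
d = −(3/4) ln(1 − 4p/3) = −0.75 ln(1 − 0.6) = −0.75 ln(0.4)
  = −0.75 × (-0.916291) = 0.687218 substitutions/site.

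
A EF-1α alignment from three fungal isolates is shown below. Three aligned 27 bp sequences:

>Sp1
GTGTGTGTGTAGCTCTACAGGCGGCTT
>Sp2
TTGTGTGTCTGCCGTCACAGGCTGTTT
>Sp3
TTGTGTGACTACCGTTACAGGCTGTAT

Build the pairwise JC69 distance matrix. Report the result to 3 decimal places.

Sp1–Sp2: 9/27 sites differ → p ≈ 0.333333, d = −0.75 ln(1 − 0.444444) = 0.440839 ≈ 0.441.
Sp1–Sp3: 9/27 sites differ → p ≈ 0.333333, d = −0.75 ln(1 − 0.444444) = 0.440839 ≈ 0.441.
Sp2–Sp3: 4/27 sites differ → p ≈ 0.148148, d = −0.75 ln(1 − 0.197531) = 0.165047 ≈ 0.165.

d(Sp1,Sp2) = 0.441, d(Sp1,Sp3) = 0.441, d(Sp2,Sp3) = 0.165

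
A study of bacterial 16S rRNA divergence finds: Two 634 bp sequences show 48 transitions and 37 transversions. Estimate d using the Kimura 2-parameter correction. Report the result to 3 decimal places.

0.149

P = 48/634 ≈ 0.07571 and Q = 37/634 ≈ 0.05836.
Under the Kimura two-parameter model, d = −½ ln(1 − 2P − Q) − ¼ ln(1 − 2Q).
1 − 2P − Q = 0.79022, giving −½ ln(0.79022) = 0.117722.
1 − 2Q = 0.88328, giving −¼ ln(0.88328) = 0.031028.
d = 0.117722 + 0.031028 = 0.148750.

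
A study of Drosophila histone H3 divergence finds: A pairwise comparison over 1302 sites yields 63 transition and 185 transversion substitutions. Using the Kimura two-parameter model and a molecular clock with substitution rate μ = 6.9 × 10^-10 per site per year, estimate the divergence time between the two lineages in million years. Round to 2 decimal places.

P = 63/1302 ≈ 0.048387 and Q = 185/1302 ≈ 0.142089.
Under the Kimura two-parameter model, d = −½ ln(1 − 2P − Q) − ¼ ln(1 − 2Q).
1 − 2P − Q = 0.761137, giving −½ ln(0.761137) = 0.136471.
1 − 2Q = 0.715822, giving −¼ ln(0.715822) = 0.083581.
d = 0.136471 + 0.083581 = 0.220052.
Under a molecular clock d = 2μt, so t = d/(2μ) = 0.220052 / (2 × 6.9 × 10^-10) = 159.46 million years.

159.46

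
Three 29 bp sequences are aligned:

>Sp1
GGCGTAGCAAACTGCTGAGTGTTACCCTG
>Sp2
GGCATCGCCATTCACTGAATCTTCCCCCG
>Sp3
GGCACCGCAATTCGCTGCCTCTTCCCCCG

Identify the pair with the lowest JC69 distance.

Sp1–Sp2: 11/29 differ, p = 0.379, d = 0.529.
Sp1–Sp3: 11/29 differ, p = 0.379, d = 0.529.
Sp2–Sp3: 5/29 differ, p = 0.172, d = 0.196.
The smallest distance is between Sp2 and Sp3.

Sp2 and Sp3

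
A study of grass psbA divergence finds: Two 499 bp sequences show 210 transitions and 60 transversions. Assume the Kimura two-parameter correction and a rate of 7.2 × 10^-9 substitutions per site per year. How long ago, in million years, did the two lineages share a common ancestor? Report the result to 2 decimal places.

P = 210/499 ≈ 0.420842 and Q = 60/499 ≈ 0.12024.
Under the Kimura two-parameter model, d = −½ ln(1 − 2P − Q) − ¼ ln(1 − 2Q).
1 − 2P − Q = 0.038076, giving −½ ln(0.038076) = 1.634086.
1 − 2Q = 0.75952, giving −¼ ln(0.75952) = 0.068767.
d = 1.634086 + 0.068767 = 1.702853.
Under a molecular clock d = 2μt, so t = d/(2μ) = 1.702853 / (2 × 7.2 × 10^-9) = 118.25 million years.

118.25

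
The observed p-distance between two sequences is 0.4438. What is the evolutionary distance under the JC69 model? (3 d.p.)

0.672

d = −(3/4) ln(1 − 4p/3) = −0.75 ln(1 − 0.591733) = −0.75 ln(0.408267)
  = −0.75 × (-0.895834) = 0.671876 substitutions/site.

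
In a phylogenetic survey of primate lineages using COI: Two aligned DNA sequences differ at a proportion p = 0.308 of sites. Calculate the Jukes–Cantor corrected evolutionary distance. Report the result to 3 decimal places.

d = −(3/4) ln(1 − 4p/3) = −0.75 ln(1 − 0.410667) = −0.75 ln(0.589333)
  = −0.75 × (-0.528764) = 0.396573 substitutions/site.

0.397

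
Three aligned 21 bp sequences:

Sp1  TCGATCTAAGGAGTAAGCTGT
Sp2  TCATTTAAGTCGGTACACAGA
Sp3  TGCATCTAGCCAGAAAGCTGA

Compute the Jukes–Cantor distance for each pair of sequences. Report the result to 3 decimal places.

Sp1–Sp2: 12/21 sites differ → p ≈ 0.571429, d = −0.75 ln(1 − 0.761905) = 1.076314 ≈ 1.076.
Sp1–Sp3: 7/21 sites differ → p ≈ 0.333333, d = −0.75 ln(1 − 0.444444) = 0.440839 ≈ 0.441.
Sp2–Sp3: 11/21 sites differ → p ≈ 0.52381, d = −0.75 ln(1 − 0.698413) = 0.899023 ≈ 0.899.

d(Sp1,Sp2) = 1.076, d(Sp1,Sp3) = 0.441, d(Sp2,Sp3) = 0.899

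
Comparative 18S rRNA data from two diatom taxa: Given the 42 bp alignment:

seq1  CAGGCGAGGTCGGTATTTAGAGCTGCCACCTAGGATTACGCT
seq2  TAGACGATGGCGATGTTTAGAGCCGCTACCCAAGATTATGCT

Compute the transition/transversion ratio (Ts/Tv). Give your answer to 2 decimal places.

4.50

Transitions are A↔G and C↔T; transversions are all other mismatches.
Transitions: 9. Transversions: 2.
R = 9/2 = 4.50.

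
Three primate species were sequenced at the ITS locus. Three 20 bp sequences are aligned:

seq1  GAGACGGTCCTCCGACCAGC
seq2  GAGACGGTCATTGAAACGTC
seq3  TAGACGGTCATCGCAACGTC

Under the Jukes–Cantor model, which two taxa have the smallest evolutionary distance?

seq1–seq2: 7/20 differ, p = 0.350, d = 0.471.
seq1–seq3: 7/20 differ, p = 0.350, d = 0.471.
seq2–seq3: 3/20 differ, p = 0.150, d = 0.167.
The smallest distance is between seq2 and seq3.

seq2 and seq3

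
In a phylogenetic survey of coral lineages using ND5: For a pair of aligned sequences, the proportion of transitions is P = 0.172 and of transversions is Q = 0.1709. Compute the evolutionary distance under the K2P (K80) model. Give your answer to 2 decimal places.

0.47

Under the Kimura two-parameter model, d = −½ ln(1 − 2P − Q) − ¼ ln(1 − 2Q).
1 − 2P − Q = 0.4851, giving −½ ln(0.4851) = 0.361700.
1 − 2Q = 0.6582, giving −¼ ln(0.6582) = 0.104562.
d = 0.361700 + 0.104562 = 0.466262.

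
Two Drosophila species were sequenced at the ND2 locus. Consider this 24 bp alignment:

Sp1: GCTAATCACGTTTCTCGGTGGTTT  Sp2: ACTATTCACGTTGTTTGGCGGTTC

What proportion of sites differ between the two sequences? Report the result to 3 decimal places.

The sequences differ at 7 of 24 positions (sites 1, 5, 13, 14, 16, 19, 24).
p = 7/24 = 0.291666… ≈ 0.292 (to 3 d.p.).

0.292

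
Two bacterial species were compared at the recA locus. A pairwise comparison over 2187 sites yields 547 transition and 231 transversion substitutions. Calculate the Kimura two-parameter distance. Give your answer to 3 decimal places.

P = 547/2187 ≈ 0.250114 and Q = 231/2187 ≈ 0.105624.
Under the Kimura two-parameter model, d = −½ ln(1 − 2P − Q) − ¼ ln(1 − 2Q).
1 − 2P − Q = 0.394148, giving −½ ln(0.394148) = 0.465514.
1 − 2Q = 0.788752, giving −¼ ln(0.788752) = 0.059326.
d = 0.465514 + 0.059326 = 0.524840.

0.525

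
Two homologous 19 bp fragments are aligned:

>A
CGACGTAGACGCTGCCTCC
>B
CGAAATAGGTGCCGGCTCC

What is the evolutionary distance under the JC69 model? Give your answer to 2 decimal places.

0.41

The sequences differ at 6 of 19 sites (4, 5, 9, 10, 13, 15), so p = 6/19 ≈ 0.315789.
d = −(3/4) ln(1 − 4p/3) = −0.75 ln(1 − 0.421052) = −0.75 ln(0.578948)
  = −0.75 × (-0.546543) = 0.409907 substitutions/site.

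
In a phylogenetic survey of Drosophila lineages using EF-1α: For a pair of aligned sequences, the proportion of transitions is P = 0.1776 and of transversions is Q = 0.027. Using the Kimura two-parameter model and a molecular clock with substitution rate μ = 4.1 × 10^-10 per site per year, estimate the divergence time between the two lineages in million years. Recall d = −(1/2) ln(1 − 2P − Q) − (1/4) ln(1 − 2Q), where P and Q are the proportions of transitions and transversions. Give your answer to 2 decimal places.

310.58

Under the Kimura two-parameter model, d = −½ ln(1 − 2P − Q) − ¼ ln(1 − 2Q).
1 − 2P − Q = 0.6178, giving −½ ln(0.6178) = 0.240795.
1 − 2Q = 0.946, giving −¼ ln(0.946) = 0.013878.
d = 0.240795 + 0.013878 = 0.254673.
Under a molecular clock d = 2μt, so t = d/(2μ) = 0.254673 / (2 × 4.1 × 10^-10) = 310.58 million years.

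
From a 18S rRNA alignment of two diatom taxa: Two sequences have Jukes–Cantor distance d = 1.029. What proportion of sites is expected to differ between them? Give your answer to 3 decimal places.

0.560

p = (3/4)(1 − e^(−4d/3)) = 0.75 × (1 − e^(-1.372)) = 0.75 × (1 − 0.253599) = 0.559801.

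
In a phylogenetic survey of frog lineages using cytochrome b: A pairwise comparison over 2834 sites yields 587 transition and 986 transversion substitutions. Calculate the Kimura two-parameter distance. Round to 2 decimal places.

P = 587/2834 ≈ 0.207128 and Q = 986/2834 ≈ 0.347918.
Under the Kimura two-parameter model, d = −½ ln(1 − 2P − Q) − ¼ ln(1 − 2Q).
1 − 2P − Q = 0.237826, giving −½ ln(0.237826) = 0.718108.
1 − 2Q = 0.304164, giving −¼ ln(0.304164) = 0.297547.
d = 0.718108 + 0.297547 = 1.015655.

1.02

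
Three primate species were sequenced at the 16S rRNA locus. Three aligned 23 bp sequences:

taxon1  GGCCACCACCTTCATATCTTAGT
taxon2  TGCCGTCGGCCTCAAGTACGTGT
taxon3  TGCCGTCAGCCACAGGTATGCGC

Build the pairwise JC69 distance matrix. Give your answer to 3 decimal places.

d(taxon1,taxon2) = 0.892, d(taxon1,taxon3) = 0.892, d(taxon2,taxon3) = 0.321

taxon1–taxon2: 12/23 sites differ → p ≈ 0.521739, d = −0.75 ln(1 − 0.695652) = 0.892188 ≈ 0.892.
taxon1–taxon3: 12/23 sites differ → p ≈ 0.521739, d = −0.75 ln(1 − 0.695652) = 0.892188 ≈ 0.892.
taxon2–taxon3: 6/23 sites differ → p ≈ 0.26087, d = −0.75 ln(1 − 0.347827) = 0.320584 ≈ 0.321.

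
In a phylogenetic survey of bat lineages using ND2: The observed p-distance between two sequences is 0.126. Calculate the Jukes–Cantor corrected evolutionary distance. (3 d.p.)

0.138

d = −(3/4) ln(1 − 4p/3) = −0.75 ln(1 − 0.168) = −0.75 ln(0.832)
  = −0.75 × (-0.183923) = 0.137942 substitutions/site.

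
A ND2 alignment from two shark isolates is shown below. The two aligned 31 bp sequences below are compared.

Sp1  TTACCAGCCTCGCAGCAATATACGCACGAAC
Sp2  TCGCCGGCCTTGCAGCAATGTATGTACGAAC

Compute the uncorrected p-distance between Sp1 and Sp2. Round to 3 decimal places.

The sequences differ at 7 of 31 positions (sites 2, 3, 6, 11, 20, 23, 25).
p = 7/31 = 0.225806… ≈ 0.226 (to 3 d.p.).

0.226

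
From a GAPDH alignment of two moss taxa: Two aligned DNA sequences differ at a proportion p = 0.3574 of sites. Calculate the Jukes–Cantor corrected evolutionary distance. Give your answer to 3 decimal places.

0.485

d = −(3/4) ln(1 − 4p/3) = −0.75 ln(1 − 0.476533) = −0.75 ln(0.523467)
  = −0.75 × (-0.647281) = 0.485461 substitutions/site.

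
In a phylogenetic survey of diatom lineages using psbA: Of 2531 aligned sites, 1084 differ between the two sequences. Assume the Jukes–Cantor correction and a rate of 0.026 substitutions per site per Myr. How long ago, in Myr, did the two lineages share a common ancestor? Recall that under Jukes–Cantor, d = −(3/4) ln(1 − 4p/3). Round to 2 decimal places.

p = 1084/2531 ≈ 0.428289.
d = −(3/4) ln(1 − 4p/3) = −0.75 ln(1 − 0.571052) = −0.75 ln(0.428948)
  = −0.75 × (-0.846420) = 0.634815 substitutions/site.
Under a molecular clock d = 2μt, so t = d/(2μ) = 0.634815 / (2 × 0.026) = 12.21 Myr.

12.21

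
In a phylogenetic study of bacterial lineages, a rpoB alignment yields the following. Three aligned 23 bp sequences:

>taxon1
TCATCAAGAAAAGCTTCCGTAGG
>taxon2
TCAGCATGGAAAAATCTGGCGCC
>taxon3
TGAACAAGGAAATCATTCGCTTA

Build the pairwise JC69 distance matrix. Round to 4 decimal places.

d(taxon1,taxon2) = 0.8922, d(taxon1,taxon3) = 0.6501, d(taxon2,taxon3) = 0.7614

taxon1–taxon2: 12/23 sites differ → p ≈ 0.521739, d = −0.75 ln(1 − 0.695652) = 0.892188 ≈ 0.8922.
taxon1–taxon3: 10/23 sites differ → p ≈ 0.434783, d = −0.75 ln(1 − 0.579711) = 0.650110 ≈ 0.6501.
taxon2–taxon3: 11/23 sites differ → p ≈ 0.478261, d = −0.75 ln(1 − 0.637681) = 0.761423 ≈ 0.7614.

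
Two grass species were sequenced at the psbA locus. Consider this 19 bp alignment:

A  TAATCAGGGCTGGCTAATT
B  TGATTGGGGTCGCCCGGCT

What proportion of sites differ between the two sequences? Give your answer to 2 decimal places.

The sequences differ at 10 of 19 positions (sites 2, 5, 6, 10, 11, 13, 15, 16, 17, 18).
p = 10/19 = 0.526315… ≈ 0.53 (to 2 d.p.).

0.53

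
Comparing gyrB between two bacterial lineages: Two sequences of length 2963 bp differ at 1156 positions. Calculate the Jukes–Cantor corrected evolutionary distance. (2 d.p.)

p = 1156/2963 ≈ 0.390145.
d = −(3/4) ln(1 − 4p/3) = −0.75 ln(1 − 0.520193) = −0.75 ln(0.479807)
  = −0.75 × (-0.734371) = 0.550778 substitutions/site.

0.55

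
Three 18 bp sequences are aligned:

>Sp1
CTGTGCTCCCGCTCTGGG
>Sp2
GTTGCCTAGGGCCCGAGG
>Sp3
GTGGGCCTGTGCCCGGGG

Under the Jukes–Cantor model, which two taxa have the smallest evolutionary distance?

Sp1–Sp2: 10/18 differ, p = 0.556, d = 1.012.
Sp1–Sp3: 8/18 differ, p = 0.444, d = 0.673.
Sp2–Sp3: 6/18 differ, p = 0.333, d = 0.441.
The smallest distance is between Sp2 and Sp3.

Sp2 and Sp3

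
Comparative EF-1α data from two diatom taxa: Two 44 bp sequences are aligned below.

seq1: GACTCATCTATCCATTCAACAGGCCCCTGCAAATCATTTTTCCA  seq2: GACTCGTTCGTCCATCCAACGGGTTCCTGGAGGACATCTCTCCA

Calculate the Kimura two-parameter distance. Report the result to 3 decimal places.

0.471

Of 44 sites, 12 differences are transitions and 2 are transversions, so P = 12/44 ≈ 0.272727 and Q = 2/44 ≈ 0.045455.
Under the Kimura two-parameter model, d = −½ ln(1 − 2P − Q) − ¼ ln(1 − 2Q).
1 − 2P − Q = 0.409091, giving −½ ln(0.409091) = 0.446909.
1 − 2Q = 0.90909, giving −¼ ln(0.90909) = 0.023828.
d = 0.446909 + 0.023828 = 0.470737.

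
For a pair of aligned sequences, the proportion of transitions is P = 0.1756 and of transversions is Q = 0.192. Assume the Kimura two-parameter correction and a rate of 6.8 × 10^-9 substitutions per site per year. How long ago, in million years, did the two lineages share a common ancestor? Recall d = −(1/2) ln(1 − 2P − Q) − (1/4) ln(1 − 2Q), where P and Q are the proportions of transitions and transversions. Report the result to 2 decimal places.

37.71

Under the Kimura two-parameter model, d = −½ ln(1 − 2P − Q) − ¼ ln(1 − 2Q).
1 − 2P − Q = 0.4568, giving −½ ln(0.4568) = 0.391755.
1 − 2Q = 0.616, giving −¼ ln(0.616) = 0.121127.
d = 0.391755 + 0.121127 = 0.512882.
Under a molecular clock d = 2μt, so t = d/(2μ) = 0.512882 / (2 × 6.8 × 10^-9) = 37.71 million years.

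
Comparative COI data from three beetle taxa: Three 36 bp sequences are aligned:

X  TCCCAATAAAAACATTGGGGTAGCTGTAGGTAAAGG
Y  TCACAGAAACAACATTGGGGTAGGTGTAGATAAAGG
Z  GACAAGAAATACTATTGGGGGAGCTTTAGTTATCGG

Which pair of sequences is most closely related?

X and Y

X–Y: 6/36 differ, p = 0.167, d = 0.188.
X–Z: 13/36 differ, p = 0.361, d = 0.493.
Y–Z: 13/36 differ, p = 0.361, d = 0.493.
The smallest distance is between X and Y.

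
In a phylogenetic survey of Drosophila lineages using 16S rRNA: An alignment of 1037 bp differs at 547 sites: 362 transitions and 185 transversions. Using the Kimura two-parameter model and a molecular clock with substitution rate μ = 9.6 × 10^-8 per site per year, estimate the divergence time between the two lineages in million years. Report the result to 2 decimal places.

6.02

P = 362/1037 ≈ 0.349084 and Q = 185/1037 ≈ 0.178399.
Under the Kimura two-parameter model, d = −½ ln(1 − 2P − Q) − ¼ ln(1 − 2Q).
1 − 2P − Q = 0.123433, giving −½ ln(0.123433) = 1.046028.
1 − 2Q = 0.643202, giving −¼ ln(0.643202) = 0.110324.
d = 1.046028 + 0.110324 = 1.156352.
Under a molecular clock d = 2μt, so t = d/(2μ) = 1.156352 / (2 × 9.6 × 10^-8) = 6.02 million years.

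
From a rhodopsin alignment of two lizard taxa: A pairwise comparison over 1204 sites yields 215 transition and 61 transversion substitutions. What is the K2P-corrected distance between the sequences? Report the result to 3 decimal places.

P = 215/1204 ≈ 0.178571 and Q = 61/1204 ≈ 0.050664.
Under the Kimura two-parameter model, d = −½ ln(1 − 2P − Q) − ¼ ln(1 − 2Q).
1 − 2P − Q = 0.592194, giving −½ ln(0.592194) = 0.261960.
1 − 2Q = 0.898672, giving −¼ ln(0.898672) = 0.026709.
d = 0.261960 + 0.026709 = 0.288669.

0.289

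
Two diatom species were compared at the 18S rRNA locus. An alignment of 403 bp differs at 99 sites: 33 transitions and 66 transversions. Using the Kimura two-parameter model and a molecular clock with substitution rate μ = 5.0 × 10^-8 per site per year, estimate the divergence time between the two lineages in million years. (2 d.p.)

2.98

P = 33/403 ≈ 0.081886 and Q = 66/403 ≈ 0.163772.
Under the Kimura two-parameter model, d = −½ ln(1 − 2P − Q) − ¼ ln(1 − 2Q).
1 − 2P − Q = 0.672456, giving −½ ln(0.672456) = 0.198409.
1 − 2Q = 0.672456, giving −¼ ln(0.672456) = 0.099205.
d = 0.198409 + 0.099205 = 0.297614.
Under a molecular clock d = 2μt, so t = d/(2μ) = 0.297614 / (2 × 5.0 × 10^-8) = 2.98 million years.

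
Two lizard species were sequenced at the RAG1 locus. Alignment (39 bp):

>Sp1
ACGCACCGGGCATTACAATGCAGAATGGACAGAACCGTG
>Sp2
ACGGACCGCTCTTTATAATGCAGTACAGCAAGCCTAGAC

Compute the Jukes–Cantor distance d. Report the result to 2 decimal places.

The sequences differ at 16 of 39 sites, so p = 16/39 ≈ 0.410256.
d = −(3/4) ln(1 − 4p/3) = −0.75 ln(1 − 0.547008) = −0.75 ln(0.452992)
  = −0.75 × (-0.791881) = 0.593911 substitutions/site.

0.59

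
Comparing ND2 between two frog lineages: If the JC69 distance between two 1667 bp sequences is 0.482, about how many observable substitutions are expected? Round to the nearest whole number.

593

Invert JC69: p = (3/4)(1 − e^(−4d/3)) = 0.75 × (1 − e^(-0.642667)) = 0.75 × (1 − 0.525888) = 0.355584.
Expected differing sites = pL ≈ 0.355584 × 1667 = 592.758528 ≈ 593.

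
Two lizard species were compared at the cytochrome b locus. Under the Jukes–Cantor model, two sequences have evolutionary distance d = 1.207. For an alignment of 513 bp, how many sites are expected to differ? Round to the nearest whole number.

Invert JC69: p = (3/4)(1 − e^(−4d/3)) = 0.75 × (1 − e^(-1.609333)) = 0.75 × (1 − 0.200021) = 0.599984.
Expected differing sites = pL ≈ 0.599984 × 513 = 307.791792 ≈ 308.

308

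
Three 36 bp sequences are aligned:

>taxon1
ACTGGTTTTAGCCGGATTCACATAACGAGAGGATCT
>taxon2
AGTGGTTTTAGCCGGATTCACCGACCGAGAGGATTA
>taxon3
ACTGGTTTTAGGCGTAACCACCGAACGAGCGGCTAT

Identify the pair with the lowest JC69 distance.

taxon1–taxon2: 6/36 differ, p = 0.167, d = 0.188.
taxon1–taxon3: 9/36 differ, p = 0.250, d = 0.304.
taxon2–taxon3: 10/36 differ, p = 0.278, d = 0.347.
The smallest distance is between taxon1 and taxon2.

taxon1 and taxon2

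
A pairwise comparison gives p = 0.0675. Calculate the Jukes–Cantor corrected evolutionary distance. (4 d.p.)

0.0707

d = −(3/4) ln(1 − 4p/3) = −0.75 ln(1 − 0.09) = −0.75 ln(0.91)
  = −0.75 × (-0.094311) = 0.070733 substitutions/site.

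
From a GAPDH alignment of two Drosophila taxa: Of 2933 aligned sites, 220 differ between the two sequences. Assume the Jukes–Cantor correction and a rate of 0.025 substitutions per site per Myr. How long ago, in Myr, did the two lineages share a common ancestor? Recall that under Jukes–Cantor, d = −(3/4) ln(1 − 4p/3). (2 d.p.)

1.58

p = 220/2933 ≈ 0.075009.
d = −(3/4) ln(1 − 4p/3) = −0.75 ln(1 − 0.100012) = −0.75 ln(0.899988)
  = −0.75 × (-0.105374) = 0.079031 substitutions/site.
Under a molecular clock d = 2μt, so t = d/(2μ) = 0.079031 / (2 × 0.025) = 1.58 Myr.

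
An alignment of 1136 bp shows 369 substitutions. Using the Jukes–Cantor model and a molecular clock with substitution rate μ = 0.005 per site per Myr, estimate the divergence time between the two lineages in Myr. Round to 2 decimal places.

p = 369/1136 ≈ 0.324824.
d = −(3/4) ln(1 − 4p/3) = −0.75 ln(1 − 0.433099) = −0.75 ln(0.566901)
  = −0.75 × (-0.567571) = 0.425678 substitutions/site.
Under a molecular clock d = 2μt, so t = d/(2μ) = 0.425678 / (2 × 0.005) = 42.57 Myr.

42.57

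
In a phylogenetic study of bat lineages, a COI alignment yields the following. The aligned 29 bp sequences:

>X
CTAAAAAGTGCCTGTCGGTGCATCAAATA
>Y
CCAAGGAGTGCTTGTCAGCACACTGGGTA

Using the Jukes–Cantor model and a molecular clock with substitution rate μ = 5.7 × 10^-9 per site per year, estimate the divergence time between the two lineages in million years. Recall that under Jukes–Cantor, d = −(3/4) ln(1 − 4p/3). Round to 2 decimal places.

The sequences differ at 12 of 29 sites, so p = 12/29 ≈ 0.413793.
d = −(3/4) ln(1 − 4p/3) = −0.75 ln(1 − 0.551724) = −0.75 ln(0.448276)
  = −0.75 × (-0.802346) = 0.601760 substitutions/site.
Under a molecular clock d = 2μt, so t = d/(2μ) = 0.601760 / (2 × 5.7 × 10^-9) = 52.79 million years.

52.79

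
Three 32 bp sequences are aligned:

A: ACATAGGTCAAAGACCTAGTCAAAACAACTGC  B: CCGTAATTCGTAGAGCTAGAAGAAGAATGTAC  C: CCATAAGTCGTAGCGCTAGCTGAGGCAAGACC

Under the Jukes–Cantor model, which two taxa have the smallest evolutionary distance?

A–B: 15/32 differ, p = 0.469, d = 0.736.
A–C: 14/32 differ, p = 0.438, d = 0.657.
B–C: 10/32 differ, p = 0.313, d = 0.404.
The smallest distance is between B and C.

B and C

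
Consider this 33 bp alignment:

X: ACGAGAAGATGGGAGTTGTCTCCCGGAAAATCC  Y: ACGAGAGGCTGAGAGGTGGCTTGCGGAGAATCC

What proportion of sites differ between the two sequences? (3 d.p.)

The sequences differ at 8 of 33 positions (sites 7, 9, 12, 16, 19, 22, 23, 28).
p = 8/33 = 0.242424… ≈ 0.242 (to 3 d.p.).

0.242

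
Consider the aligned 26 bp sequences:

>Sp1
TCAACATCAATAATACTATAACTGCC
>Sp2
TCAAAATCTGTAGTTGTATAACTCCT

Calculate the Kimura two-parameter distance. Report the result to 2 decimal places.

0.40

Of 26 sites, 3 differences are transitions and 5 are transversions, so P = 3/26 ≈ 0.115385 and Q = 5/26 ≈ 0.192308.
Under the Kimura two-parameter model, d = −½ ln(1 − 2P − Q) − ¼ ln(1 − 2Q).
1 − 2P − Q = 0.576922, giving −½ ln(0.576922) = 0.275024.
1 − 2Q = 0.615384, giving −¼ ln(0.615384) = 0.121377.
d = 0.275024 + 0.121377 = 0.396401.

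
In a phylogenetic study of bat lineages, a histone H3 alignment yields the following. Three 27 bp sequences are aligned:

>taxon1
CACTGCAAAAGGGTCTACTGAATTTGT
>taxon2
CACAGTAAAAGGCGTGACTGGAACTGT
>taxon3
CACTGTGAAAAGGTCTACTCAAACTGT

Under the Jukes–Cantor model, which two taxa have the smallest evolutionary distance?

taxon1–taxon2: 9/27 differ, p = 0.333, d = 0.441.
taxon1–taxon3: 6/27 differ, p = 0.222, d = 0.264.
taxon2–taxon3: 9/27 differ, p = 0.333, d = 0.441.
The smallest distance is between taxon1 and taxon3.

taxon1 and taxon3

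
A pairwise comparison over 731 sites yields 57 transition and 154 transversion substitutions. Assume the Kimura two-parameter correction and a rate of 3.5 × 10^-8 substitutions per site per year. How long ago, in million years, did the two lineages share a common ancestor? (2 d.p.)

P = 57/731 ≈ 0.077975 and Q = 154/731 ≈ 0.21067.
Under the Kimura two-parameter model, d = −½ ln(1 − 2P − Q) − ¼ ln(1 − 2Q).
1 − 2P − Q = 0.63338, giving −½ ln(0.63338) = 0.228342.
1 − 2Q = 0.57866, giving −¼ ln(0.57866) = 0.136760.
d = 0.228342 + 0.136760 = 0.365102.
Under a molecular clock d = 2μt, so t = d/(2μ) = 0.365102 / (2 × 3.5 × 10^-8) = 5.22 million years.

5.22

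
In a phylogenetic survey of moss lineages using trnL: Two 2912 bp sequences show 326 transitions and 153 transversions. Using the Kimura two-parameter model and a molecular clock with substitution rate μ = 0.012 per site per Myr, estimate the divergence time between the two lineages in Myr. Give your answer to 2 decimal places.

P = 326/2912 ≈ 0.111951 and Q = 153/2912 ≈ 0.052541.
Under the Kimura two-parameter model, d = −½ ln(1 − 2P − Q) − ¼ ln(1 − 2Q).
1 − 2P − Q = 0.723557, giving −½ ln(0.723557) = 0.161788.
1 − 2Q = 0.894918, giving −¼ ln(0.894918) = 0.027756.
d = 0.161788 + 0.027756 = 0.189544.
Under a molecular clock d = 2μt, so t = d/(2μ) = 0.189544 / (2 × 0.012) = 7.90 Myr.

7.90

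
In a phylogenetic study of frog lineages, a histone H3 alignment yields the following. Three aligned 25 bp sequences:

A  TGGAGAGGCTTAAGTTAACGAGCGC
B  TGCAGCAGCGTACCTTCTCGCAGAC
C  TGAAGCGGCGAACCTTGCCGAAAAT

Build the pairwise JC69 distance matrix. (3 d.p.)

d(A,B) = 0.766, d(A,C) = 0.766, d(B,C) = 0.417

A–B: 12/25 sites differ → p = 0.48, d = −0.75 ln(1 − 0.64) = 0.766238 ≈ 0.766.
A–C: 12/25 sites differ → p = 0.48, d = −0.75 ln(1 − 0.64) = 0.766238 ≈ 0.766.
B–C: 8/25 sites differ → p = 0.32, d = −0.75 ln(1 − 0.426667) = 0.417216 ≈ 0.417.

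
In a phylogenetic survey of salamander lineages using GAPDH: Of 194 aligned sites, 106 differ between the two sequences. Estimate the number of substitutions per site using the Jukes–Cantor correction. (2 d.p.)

0.98

p = 106/194 ≈ 0.546392.
d = −(3/4) ln(1 − 4p/3) = −0.75 ln(1 − 0.728523) = −0.75 ln(0.271477)
  = −0.75 × (-1.303878) = 0.977909 substitutions/site.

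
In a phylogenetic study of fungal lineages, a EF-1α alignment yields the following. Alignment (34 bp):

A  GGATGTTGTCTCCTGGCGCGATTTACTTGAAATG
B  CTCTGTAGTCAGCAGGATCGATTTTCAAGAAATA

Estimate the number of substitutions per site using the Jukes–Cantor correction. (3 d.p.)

The sequences differ at 13 of 34 sites, so p = 13/34 ≈ 0.382353.
d = −(3/4) ln(1 − 4p/3) = −0.75 ln(1 − 0.509804) = −0.75 ln(0.490196)
  = −0.75 × (-0.712950) = 0.534713 substitutions/site.

0.535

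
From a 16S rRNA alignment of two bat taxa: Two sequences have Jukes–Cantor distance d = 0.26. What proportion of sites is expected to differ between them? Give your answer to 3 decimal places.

p = (3/4)(1 − e^(−4d/3)) = 0.75 × (1 − e^(-0.346667)) = 0.75 × (1 − 0.707041) = 0.219719.

0.220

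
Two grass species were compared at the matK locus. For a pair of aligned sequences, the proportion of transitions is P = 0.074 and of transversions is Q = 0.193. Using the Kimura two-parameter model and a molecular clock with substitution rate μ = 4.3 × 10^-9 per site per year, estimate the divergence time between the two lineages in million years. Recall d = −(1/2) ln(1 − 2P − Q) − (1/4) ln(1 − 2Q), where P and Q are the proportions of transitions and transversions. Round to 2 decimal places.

Under the Kimura two-parameter model, d = −½ ln(1 − 2P − Q) − ¼ ln(1 − 2Q).
1 − 2P − Q = 0.659, giving −½ ln(0.659) = 0.208516.
1 − 2Q = 0.614, giving −¼ ln(0.614) = 0.121940.
d = 0.208516 + 0.121940 = 0.330456.
Under a molecular clock d = 2μt, so t = d/(2μ) = 0.330456 / (2 × 4.3 × 10^-9) = 38.43 million years.

38.43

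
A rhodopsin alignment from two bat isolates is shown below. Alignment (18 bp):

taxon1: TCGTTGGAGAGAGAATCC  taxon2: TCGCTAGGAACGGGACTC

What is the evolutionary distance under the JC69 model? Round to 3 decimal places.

0.824

The sequences differ at 9 of 18 sites (4, 6, 8, 9, 11, 12, 14, 16, 17), so p = 9/18 = 0.5.
d = −(3/4) ln(1 − 4p/3) = −0.75 ln(1 − 0.666667) = −0.75 ln(0.333333)
  = −0.75 × (-1.098613) = 0.823960 substitutions/site.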